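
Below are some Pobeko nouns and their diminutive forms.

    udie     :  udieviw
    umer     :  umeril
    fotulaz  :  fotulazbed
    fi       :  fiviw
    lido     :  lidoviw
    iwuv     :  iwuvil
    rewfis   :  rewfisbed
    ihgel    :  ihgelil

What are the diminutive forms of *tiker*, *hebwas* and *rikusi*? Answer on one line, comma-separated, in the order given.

tikeril, hebwasbed, rikusiviw

The suffix is conditioned by the final sound: -bed when the stem ends in a sibilant (*fotulaz*, *rewfis*); -il when the stem ends in a non-sibilant consonant (*umer*, *iwuv*, *ihgel*); -viw when the stem ends in a vowel (*udie*, *fi*, *lido*).
*tiker* — final sound /r/ (a non-sibilant consonant) → -il → *tikeril*.
The final sound of *hebwas* is /s/, which is a sibilant, so the suffix is -bed, giving *hebwasbed*.
*rikusi*: final sound = /i/, a vowel → -viw → *rikusiviw*.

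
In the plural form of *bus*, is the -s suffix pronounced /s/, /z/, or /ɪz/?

/ɪz/

The stem *bus* ends in a sibilant (/s, z, ʃ, ʒ, tʃ, dʒ/).
The plural suffix surfaces as /ɪz/ after sibilants, /s/ after other voiceless consonants, and /z/ after other voiced sounds.
So the plural -s on *bus* is pronounced /ɪz/.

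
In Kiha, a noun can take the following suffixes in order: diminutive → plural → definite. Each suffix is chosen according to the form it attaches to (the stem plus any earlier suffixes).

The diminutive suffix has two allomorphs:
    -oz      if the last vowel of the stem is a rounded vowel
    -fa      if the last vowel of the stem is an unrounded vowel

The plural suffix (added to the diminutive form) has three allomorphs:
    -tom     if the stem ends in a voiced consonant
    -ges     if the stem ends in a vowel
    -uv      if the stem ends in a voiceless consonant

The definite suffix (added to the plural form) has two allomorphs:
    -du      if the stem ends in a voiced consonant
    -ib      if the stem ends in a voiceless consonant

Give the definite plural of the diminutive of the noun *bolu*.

boluoztomdu

The last vowel of *bolu* is /u/, which is a rounded vowel, so the diminutive suffix is -oz, giving *boluoz*.
The final sound of the diminutive form *boluoz* is /z/, which is a voiced consonant, so the plural suffix is -tom, giving *boluoztom*.
The plural form *boluoztom* — final consonant /m/ (voiced) → -du → *boluoztomdu*.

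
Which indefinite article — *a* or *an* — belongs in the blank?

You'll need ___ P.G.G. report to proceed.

The indefinite article is chosen by the initial *sound* of the following word, not its spelling.
The initialism *P.G.G.* is read letter by letter; the first letter, P, is pronounced /piː/, which begins with a consonant sound.
So the article is *a*: You'll need a P.G.G. report to proceed.

a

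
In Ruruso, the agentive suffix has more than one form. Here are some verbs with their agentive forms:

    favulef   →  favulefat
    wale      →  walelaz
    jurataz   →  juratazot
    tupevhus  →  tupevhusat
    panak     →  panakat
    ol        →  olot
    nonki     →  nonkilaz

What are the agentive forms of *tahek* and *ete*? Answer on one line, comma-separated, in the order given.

The suffix is conditioned by the final sound: -at when the stem ends in a voiceless consonant (*favulef*, *tupevhus*, *panak*); -ot when the stem ends in a voiced consonant (*jurataz*, *ol*); -laz when the stem ends in a vowel (*wale*, *nonki*).
*tahek* — final sound /k/ (a voiceless consonant) → -at → *tahekat*.
Since the final sound of *ete* is /e/ (a vowel), it takes -laz, giving *etelaz*.

tahekat, etelaz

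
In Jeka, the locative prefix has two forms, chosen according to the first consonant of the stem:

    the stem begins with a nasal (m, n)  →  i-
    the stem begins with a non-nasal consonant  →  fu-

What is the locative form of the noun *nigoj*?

The first consonant of *nigoj* is /n/, which is a nasal, so the prefix is i-, giving *inigoj*.

inigoj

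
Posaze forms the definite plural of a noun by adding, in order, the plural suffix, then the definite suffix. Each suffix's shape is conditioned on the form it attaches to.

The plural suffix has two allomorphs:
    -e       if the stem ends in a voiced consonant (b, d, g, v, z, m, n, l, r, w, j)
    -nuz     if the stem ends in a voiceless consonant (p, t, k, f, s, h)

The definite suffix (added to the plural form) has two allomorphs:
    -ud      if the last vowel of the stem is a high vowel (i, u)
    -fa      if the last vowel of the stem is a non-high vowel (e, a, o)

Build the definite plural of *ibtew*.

The final consonant of *ibtew* is /w/, which is voiced, so the plural suffix is -e, giving *ibtewe*.
Since the last vowel of the plural form *ibtewe* is /e/ (a non-high vowel), it takes -fa, giving *ibtewefa*.

ibtewefa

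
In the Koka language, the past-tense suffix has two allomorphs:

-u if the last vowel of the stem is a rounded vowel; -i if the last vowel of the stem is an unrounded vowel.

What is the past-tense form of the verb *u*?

*u*: last vowel = /u/, a rounded vowel → -u → *uu*.

uu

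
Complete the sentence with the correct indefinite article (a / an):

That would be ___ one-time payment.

The indefinite article is chosen by the initial *sound* of the following word, not its spelling.
*one-time* begins with the sound /wʌ/ (*one* pronounced /wʌn/) — a consonant sound.
So the article is *a*: That would be a one-time payment.

a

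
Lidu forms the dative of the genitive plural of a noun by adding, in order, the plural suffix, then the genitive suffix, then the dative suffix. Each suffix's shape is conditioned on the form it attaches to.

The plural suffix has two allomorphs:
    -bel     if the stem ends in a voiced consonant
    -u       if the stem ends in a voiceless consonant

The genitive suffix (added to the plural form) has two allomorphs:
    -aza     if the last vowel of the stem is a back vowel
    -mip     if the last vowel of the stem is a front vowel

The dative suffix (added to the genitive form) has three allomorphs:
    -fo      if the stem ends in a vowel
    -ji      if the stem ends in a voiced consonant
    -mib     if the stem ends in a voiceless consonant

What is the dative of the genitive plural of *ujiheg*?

ujihegbelmipmib

*ujiheg*: final consonant = /g/, voiced → -bel → *ujihegbel*.
The last vowel of the plural form *ujihegbel* is /e/, which is a front vowel, so the genitive suffix is -mip, giving *ujihegbelmip*.
Since the final sound of the genitive form *ujihegbelmip* is /p/ (a voiceless consonant), it takes -mib, giving *ujihegbelmipmib*.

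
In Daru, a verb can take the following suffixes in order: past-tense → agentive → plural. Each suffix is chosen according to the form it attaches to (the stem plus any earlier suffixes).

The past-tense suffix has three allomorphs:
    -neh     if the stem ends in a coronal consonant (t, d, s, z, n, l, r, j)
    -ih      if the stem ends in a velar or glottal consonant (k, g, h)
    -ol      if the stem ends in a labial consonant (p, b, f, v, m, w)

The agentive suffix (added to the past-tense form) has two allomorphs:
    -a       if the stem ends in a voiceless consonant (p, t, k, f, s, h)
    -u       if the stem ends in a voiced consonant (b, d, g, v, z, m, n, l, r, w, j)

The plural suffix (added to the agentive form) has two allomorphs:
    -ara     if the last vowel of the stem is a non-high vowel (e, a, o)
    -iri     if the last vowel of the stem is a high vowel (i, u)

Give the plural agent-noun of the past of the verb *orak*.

*orak* — final consonant /k/ (velar/glottal) → -ih → *orakih*.
The past-tense form *orakih*: final consonant = /h/, voiceless → -a → *orakiha*.
The last vowel of the agentive form *orakiha* is /a/, which is a non-high vowel, so the plural suffix is -ara, giving *orakihaara*.

orakihaara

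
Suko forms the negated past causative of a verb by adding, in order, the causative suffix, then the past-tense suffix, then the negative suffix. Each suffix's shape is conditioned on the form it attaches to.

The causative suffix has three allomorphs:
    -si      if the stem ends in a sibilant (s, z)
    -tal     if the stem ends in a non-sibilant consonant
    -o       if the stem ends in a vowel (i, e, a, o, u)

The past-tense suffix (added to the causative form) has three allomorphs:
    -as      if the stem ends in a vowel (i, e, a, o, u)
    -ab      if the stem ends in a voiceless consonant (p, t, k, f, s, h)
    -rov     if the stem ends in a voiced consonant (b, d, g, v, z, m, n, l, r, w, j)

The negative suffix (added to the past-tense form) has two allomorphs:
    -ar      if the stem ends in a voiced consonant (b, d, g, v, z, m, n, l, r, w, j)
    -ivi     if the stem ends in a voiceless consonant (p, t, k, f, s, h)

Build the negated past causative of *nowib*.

nowibtalrovar

*nowib*: final sound = /b/, a non-sibilant consonant → -tal → *nowibtal*.
Since the final sound of the causative form *nowibtal* is /l/ (a voiced consonant), it takes -rov, giving *nowibtalrov*.
The final consonant of the past-tense form *nowibtalrov* is /v/, which is voiced, so the negative suffix is -ar, giving *nowibtalrovar*.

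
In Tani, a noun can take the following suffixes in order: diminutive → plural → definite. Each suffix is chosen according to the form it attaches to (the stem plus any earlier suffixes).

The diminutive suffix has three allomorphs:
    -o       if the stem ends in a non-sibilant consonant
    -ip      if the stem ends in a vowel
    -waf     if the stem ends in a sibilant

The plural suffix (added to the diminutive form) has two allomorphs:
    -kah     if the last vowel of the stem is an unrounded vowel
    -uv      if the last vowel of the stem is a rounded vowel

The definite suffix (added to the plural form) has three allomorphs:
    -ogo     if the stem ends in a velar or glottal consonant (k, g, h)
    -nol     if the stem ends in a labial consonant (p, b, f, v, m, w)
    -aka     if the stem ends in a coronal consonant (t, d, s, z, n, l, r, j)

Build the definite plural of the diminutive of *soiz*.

soizwafkahogo

The final sound of *soiz* is /z/, which is a sibilant, so the diminutive suffix is -waf, giving *soizwaf*.
The diminutive form *soizwaf* — last vowel /a/ (an unrounded vowel) → -kah → *soizwafkah*.
The plural form *soizwafkah*: final consonant = /h/, velar/glottal → -ogo → *soizwafkahogo*.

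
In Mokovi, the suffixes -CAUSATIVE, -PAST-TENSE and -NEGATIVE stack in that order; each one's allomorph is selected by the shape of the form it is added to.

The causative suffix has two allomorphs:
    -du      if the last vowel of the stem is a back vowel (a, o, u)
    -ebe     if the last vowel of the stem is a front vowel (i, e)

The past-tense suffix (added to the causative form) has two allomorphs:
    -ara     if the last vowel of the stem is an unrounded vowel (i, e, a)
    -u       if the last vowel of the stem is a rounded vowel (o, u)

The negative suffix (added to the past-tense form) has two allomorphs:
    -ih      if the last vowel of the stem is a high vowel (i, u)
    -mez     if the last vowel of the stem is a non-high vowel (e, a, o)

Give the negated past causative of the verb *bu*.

buduuih

The last vowel of *bu* is /u/, which is a back vowel, so the causative suffix is -du, giving *budu*.
The causative form *budu* — last vowel /u/ (a rounded vowel) → -u → *buduu*.
Since the last vowel of the past-tense form *buduu* is /u/ (a high vowel), it takes -ih, giving *buduuih*.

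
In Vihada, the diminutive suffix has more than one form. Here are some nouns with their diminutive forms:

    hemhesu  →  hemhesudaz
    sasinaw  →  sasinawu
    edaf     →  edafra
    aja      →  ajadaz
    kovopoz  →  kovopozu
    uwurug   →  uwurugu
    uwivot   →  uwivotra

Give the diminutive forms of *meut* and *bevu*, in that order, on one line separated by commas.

meutra, bevudaz

The suffix is conditioned by the final sound: -ra when the stem ends in a voiceless consonant (*edaf*, *uwivot*); -u when the stem ends in a voiced consonant (*sasinaw*, *kovopoz*, *uwurug*); -daz when the stem ends in a vowel (*hemhesu*, *aja*).
*meut*: final sound = /t/, a voiceless consonant → -ra → *meutra*.
*bevu*: final sound = /u/, a vowel → -daz → *bevudaz*.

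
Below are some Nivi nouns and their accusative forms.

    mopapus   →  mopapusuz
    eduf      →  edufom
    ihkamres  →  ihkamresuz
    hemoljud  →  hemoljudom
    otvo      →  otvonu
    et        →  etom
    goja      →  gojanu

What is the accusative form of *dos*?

dosuz

Looking at the final sound of each stem: -uz when the stem ends in a sibilant (*mopapus*, *ihkamres*); -om when the stem ends in a non-sibilant consonant (*eduf*, *hemoljud*, *et*); -nu when the stem ends in a vowel (*otvo*, *goja*).
Since the final sound of *dos* is /s/ (a sibilant), it takes -uz, giving *dosuz*.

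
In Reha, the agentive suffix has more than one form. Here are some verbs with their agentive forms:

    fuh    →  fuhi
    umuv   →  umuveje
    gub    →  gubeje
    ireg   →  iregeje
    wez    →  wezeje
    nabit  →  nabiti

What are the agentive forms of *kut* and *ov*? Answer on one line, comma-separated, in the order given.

The alternation tracks the final consonant of the stem — -i when the stem ends in a voiceless consonant (*fuh*, *nabit*); -eje when the stem ends in a voiced consonant (*umuv*, *gub*, *ireg*, *wez*).
*kut* — final consonant /t/ (voiceless) → -i → *kuti*.
*ov* — final consonant /v/ (voiced) → -eje → *oveje*.

kuti, oveje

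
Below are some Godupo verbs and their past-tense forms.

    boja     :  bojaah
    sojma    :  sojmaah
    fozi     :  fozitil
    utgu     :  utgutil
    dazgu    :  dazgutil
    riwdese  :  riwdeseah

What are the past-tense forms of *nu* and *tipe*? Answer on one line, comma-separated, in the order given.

Looking at the last vowel of each stem: -til when the last vowel of the stem is a high vowel (*fozi*, *utgu*, *dazgu*); -ah when the last vowel of the stem is a non-high vowel (*boja*, *sojma*, *riwdese*).
The last vowel of *nu* is /u/, which is a high vowel, so the suffix is -til, giving *nutil*.
The last vowel of *tipe* is /e/, which is a non-high vowel, so the suffix is -ah, giving *tipeah*.

nutil, tipeah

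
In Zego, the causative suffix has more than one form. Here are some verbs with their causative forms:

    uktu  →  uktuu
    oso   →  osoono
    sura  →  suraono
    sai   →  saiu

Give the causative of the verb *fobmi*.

The pattern is height harmony: -u when the last vowel of the stem is a high vowel (*uktu*, *sai*); -ono when the last vowel of the stem is a non-high vowel (*oso*, *sura*).
Since the last vowel of *fobmi* is /i/ (a high vowel), it takes -u, giving *fobmiu*.

fobmiu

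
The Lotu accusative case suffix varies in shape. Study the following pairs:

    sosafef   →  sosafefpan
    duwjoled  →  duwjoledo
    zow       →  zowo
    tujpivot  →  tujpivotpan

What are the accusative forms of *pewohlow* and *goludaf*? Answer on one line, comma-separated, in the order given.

The alternation tracks the final consonant of the stem — -pan when the stem ends in a voiceless consonant (*sosafef*, *tujpivot*); -o when the stem ends in a voiced consonant (*duwjoled*, *zow*).
*pewohlow*: final consonant = /w/, voiced → -o → *pewohlowo*.
Since the final consonant of *goludaf* is /f/ (voiceless), it takes -pan, giving *goludafpan*.

pewohlowo, goludafpan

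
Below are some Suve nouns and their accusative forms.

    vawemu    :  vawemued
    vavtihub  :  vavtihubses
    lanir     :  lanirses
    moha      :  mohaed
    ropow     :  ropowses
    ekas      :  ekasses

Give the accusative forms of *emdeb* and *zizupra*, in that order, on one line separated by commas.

The alternation tracks the final sound of the stem — -ses when the stem ends in a consonant (*vavtihub*, *lanir*, *ropow*, *ekas*); -ed when the stem ends in a vowel (*vawemu*, *moha*).
Since the final sound of *emdeb* is /b/ (a consonant), it takes -ses, giving *emdebses*.
Since the final sound of *zizupra* is /a/ (a vowel), it takes -ed, giving *zizupraed*.

emdebses, zizupraed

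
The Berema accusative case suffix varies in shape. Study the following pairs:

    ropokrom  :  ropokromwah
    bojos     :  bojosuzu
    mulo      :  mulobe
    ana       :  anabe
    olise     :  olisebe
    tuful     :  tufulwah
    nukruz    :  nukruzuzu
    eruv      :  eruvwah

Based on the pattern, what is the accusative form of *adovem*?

adovemwah

The pattern is sibilance of the final sound: -uzu when the stem ends in a sibilant (*bojos*, *nukruz*); -wah when the stem ends in a non-sibilant consonant (*ropokrom*, *tuful*, *eruv*); -be when the stem ends in a vowel (*mulo*, *ana*, *olise*).
*adovem*: final sound = /m/, a non-sibilant consonant → -wah → *adovemwah*.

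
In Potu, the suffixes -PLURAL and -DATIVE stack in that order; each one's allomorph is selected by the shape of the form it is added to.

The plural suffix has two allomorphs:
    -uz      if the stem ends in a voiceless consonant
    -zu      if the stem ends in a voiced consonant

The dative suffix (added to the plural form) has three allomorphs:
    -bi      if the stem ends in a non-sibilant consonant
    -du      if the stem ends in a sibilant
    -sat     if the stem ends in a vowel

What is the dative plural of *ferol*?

ferolzusat

*ferol* — final consonant /l/ (voiced) → -zu → *ferolzu*.
The plural form *ferolzu* — final sound /u/ (a vowel) → -sat → *ferolzusat*.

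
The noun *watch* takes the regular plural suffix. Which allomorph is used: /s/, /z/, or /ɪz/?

/ɪz/

The stem *watch* ends in a sibilant (/s, z, ʃ, ʒ, tʃ, dʒ/).
The plural suffix surfaces as /ɪz/ after sibilants, /s/ after other voiceless consonants, and /z/ after other voiced sounds.
So the plural -s on *watch* is pronounced /ɪz/.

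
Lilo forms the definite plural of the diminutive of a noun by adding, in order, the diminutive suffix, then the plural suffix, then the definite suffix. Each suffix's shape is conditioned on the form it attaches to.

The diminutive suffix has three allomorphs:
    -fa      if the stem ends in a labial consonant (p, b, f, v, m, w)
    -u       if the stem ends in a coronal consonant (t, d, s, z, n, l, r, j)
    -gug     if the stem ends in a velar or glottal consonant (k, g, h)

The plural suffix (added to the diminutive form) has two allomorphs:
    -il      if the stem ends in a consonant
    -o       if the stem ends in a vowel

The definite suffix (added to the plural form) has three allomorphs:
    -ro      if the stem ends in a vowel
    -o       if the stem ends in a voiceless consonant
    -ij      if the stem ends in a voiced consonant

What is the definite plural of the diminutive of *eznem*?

Since the final consonant of *eznem* is /m/ (labial), it takes -fa, giving *eznemfa*.
The diminutive form *eznemfa* — final sound /a/ (a vowel) → -o → *eznemfao*.
The plural form *eznemfao*: final sound = /o/, a vowel → -ro → *eznemfaoro*.

eznemfaoro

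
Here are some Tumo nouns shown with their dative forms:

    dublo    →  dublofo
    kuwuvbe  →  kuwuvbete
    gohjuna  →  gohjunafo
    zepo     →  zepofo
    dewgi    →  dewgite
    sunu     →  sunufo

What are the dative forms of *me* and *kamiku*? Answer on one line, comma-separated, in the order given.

The pattern is front/back vowel harmony: -te when the last vowel of the stem is a front vowel (*kuwuvbe*, *dewgi*); -fo when the last vowel of the stem is a back vowel (*dublo*, *gohjuna*, *zepo*, *sunu*).
The last vowel of *me* is /e/, which is a front vowel, so the suffix is -te, giving *mete*.
*kamiku*: last vowel = /u/, a back vowel → -fo → *kamikufo*.

mete, kamikufo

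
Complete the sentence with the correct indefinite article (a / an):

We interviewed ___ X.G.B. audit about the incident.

an

The indefinite article is chosen by the initial *sound* of the following word, not its spelling.
The initialism *X.G.B.* is read letter by letter; the first letter, X, is pronounced /ɛks/, which begins with a vowel sound.
So the article is *an*: We interviewed an X.G.B. audit about the incident.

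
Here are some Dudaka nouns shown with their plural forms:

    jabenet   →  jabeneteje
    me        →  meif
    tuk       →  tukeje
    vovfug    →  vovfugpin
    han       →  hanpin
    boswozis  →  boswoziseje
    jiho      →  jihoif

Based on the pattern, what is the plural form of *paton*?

patonpin

The pattern is voicing of the final sound: -eje when the stem ends in a voiceless consonant (*jabenet*, *tuk*, *boswozis*); -pin when the stem ends in a voiced consonant (*vovfug*, *han*); -if when the stem ends in a vowel (*me*, *jiho*).
The final sound of *paton* is /n/, which is a voiced consonant, so the suffix is -pin, giving *patonpin*.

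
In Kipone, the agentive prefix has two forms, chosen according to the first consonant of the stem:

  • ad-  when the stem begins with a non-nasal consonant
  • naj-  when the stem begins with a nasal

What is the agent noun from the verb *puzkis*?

adpuzkis

*puzkis*: first consonant = /p/, non-nasal → ad- → *adpuzkis*.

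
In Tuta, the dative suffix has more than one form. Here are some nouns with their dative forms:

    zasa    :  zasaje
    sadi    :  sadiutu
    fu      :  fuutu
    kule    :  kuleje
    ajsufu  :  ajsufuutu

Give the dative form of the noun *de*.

Looking at the last vowel of each stem: -utu when the last vowel of the stem is a high vowel (*sadi*, *fu*, *ajsufu*); -je when the last vowel of the stem is a non-high vowel (*zasa*, *kule*).
The last vowel of *de* is /e/, which is a non-high vowel, so the suffix is -je, giving *deje*.

deje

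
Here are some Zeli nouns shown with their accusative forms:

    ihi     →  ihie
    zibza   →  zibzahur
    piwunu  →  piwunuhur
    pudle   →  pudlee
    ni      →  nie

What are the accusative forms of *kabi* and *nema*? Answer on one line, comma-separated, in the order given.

kabie, nemahur

The suffix is conditioned by the last vowel: -e when the last vowel of the stem is a front vowel (*ihi*, *pudle*, *ni*); -hur when the last vowel of the stem is a back vowel (*zibza*, *piwunu*).
*kabi*: last vowel = /i/, a front vowel → -e → *kabie*.
*nema*: last vowel = /a/, a back vowel → -hur → *nemahur*.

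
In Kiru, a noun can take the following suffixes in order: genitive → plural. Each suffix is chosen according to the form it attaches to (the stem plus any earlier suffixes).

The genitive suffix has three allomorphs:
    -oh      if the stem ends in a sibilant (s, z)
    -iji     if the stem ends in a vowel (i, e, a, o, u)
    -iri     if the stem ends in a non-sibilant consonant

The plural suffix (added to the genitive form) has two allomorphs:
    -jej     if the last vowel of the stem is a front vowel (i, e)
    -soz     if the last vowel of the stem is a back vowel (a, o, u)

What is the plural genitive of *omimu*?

omimuijijej

*omimu* — final sound /u/ (a vowel) → -iji → *omimuiji*.
Since the last vowel of the genitive form *omimuiji* is /i/ (a front vowel), it takes -jej, giving *omimuijijej*.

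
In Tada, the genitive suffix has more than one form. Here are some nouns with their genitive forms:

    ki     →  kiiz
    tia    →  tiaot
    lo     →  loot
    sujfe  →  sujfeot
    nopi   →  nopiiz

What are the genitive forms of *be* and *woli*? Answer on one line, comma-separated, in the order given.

beot, woliiz

The suffix is conditioned by the last vowel: -iz when the last vowel of the stem is a high vowel (*ki*, *nopi*); -ot when the last vowel of the stem is a non-high vowel (*tia*, *lo*, *sujfe*).
*be*: last vowel = /e/, a non-high vowel → -ot → *beot*.
*woli*: last vowel = /i/, a high vowel → -iz → *woliiz*.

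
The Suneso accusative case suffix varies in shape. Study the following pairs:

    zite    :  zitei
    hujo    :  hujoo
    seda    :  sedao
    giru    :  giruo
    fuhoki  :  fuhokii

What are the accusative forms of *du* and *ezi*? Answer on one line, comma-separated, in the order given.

duo, ezii

The pattern is front/back vowel harmony: -i when the last vowel of the stem is a front vowel (*zite*, *fuhoki*); -o when the last vowel of the stem is a back vowel (*hujo*, *seda*, *giru*).
The last vowel of *du* is /u/, which is a back vowel, so the suffix is -o, giving *duo*.
*ezi*: last vowel = /i/, a front vowel → -i → *ezii*.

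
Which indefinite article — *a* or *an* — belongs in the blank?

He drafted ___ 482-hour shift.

The indefinite article is chosen by the initial *sound* of the following word, not its spelling.
The number *482* is spoken "four hundred …", beginning with /fɔr/ — a consonant sound.
So the article is *a*: He drafted a 482-hour shift.

a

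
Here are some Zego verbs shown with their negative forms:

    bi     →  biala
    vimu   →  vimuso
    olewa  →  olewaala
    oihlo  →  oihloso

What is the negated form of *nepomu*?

nepomuso

The alternation tracks the last vowel of the stem — -so when the last vowel of the stem is a rounded vowel (*vimu*, *oihlo*); -ala when the last vowel of the stem is an unrounded vowel (*bi*, *olewa*).
*nepomu* — last vowel /u/ (a rounded vowel) → -so → *nepomuso*.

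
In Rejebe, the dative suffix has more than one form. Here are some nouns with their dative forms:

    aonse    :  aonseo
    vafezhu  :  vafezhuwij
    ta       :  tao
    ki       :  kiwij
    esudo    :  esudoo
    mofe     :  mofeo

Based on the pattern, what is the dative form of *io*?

The pattern is height harmony: -wij when the last vowel of the stem is a high vowel (*vafezhu*, *ki*); -o when the last vowel of the stem is a non-high vowel (*aonse*, *ta*, *esudo*, *mofe*).
*io* — last vowel /o/ (a non-high vowel) → -o → *ioo*.

ioo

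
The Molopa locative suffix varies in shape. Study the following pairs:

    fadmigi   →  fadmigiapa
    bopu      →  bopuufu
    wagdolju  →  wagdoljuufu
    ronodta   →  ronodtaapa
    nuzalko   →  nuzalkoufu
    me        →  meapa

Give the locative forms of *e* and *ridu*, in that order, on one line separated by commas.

The pattern is rounding harmony: -ufu when the last vowel of the stem is a rounded vowel (*bopu*, *wagdolju*, *nuzalko*); -apa when the last vowel of the stem is an unrounded vowel (*fadmigi*, *ronodta*, *me*).
*e*: last vowel = /e/, an unrounded vowel → -apa → *eapa*.
The last vowel of *ridu* is /u/, which is a rounded vowel, so the suffix is -ufu, giving *riduufu*.

eapa, riduufu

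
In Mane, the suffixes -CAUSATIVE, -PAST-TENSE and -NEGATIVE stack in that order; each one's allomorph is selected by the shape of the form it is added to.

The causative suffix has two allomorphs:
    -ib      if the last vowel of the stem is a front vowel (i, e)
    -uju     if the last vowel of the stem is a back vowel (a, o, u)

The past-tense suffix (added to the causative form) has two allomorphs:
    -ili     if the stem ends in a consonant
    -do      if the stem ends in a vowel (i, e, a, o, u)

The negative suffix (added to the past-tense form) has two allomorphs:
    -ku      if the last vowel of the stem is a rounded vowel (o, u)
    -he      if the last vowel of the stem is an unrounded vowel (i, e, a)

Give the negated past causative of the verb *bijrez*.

Since the last vowel of *bijrez* is /e/ (a front vowel), it takes -ib, giving *bijrezib*.
The final sound of the causative form *bijrezib* is /b/, which is a consonant, so the past-tense suffix is -ili, giving *bijrezibili*.
The last vowel of the past-tense form *bijrezibili* is /i/, which is an unrounded vowel, so the negative suffix is -he, giving *bijrezibilihe*.

bijrezibilihe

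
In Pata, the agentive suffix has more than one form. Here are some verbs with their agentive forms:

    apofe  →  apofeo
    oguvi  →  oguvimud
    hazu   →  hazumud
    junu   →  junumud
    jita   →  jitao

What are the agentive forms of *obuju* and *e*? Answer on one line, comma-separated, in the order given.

obujumud, eo

The suffix is conditioned by the last vowel: -mud when the last vowel of the stem is a high vowel (*oguvi*, *hazu*, *junu*); -o when the last vowel of the stem is a non-high vowel (*apofe*, *jita*).
*obuju* — last vowel /u/ (a high vowel) → -mud → *obujumud*.
*e*: last vowel = /e/, a non-high vowel → -o → *eo*.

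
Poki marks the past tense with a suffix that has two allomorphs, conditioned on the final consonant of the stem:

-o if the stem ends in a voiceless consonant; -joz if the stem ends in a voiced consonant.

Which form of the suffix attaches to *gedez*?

-joz

*gedez*: final consonant = /z/, voiced → -joz.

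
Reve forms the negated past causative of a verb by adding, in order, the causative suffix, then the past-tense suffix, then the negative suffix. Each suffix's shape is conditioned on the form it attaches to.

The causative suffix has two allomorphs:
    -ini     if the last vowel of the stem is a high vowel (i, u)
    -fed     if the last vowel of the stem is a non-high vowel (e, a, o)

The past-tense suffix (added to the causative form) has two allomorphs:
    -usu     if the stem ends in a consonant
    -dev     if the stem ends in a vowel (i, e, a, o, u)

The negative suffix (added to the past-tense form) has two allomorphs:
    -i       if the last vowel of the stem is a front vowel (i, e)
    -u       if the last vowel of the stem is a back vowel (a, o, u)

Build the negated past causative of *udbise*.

Since the last vowel of *udbise* is /e/ (a non-high vowel), it takes -fed, giving *udbisefed*.
The causative form *udbisefed*: final sound = /d/, a consonant → -usu → *udbisefedusu*.
The last vowel of the past-tense form *udbisefedusu* is /u/, which is a back vowel, so the negative suffix is -u, giving *udbisefedusuu*.

udbisefedusuu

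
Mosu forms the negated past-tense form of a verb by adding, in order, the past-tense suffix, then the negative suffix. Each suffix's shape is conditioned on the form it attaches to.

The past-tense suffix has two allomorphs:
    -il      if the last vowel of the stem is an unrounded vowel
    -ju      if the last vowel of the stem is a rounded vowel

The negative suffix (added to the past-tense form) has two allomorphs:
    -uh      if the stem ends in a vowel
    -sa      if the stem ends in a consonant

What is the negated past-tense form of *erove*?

eroveilsa

Since the last vowel of *erove* is /e/ (an unrounded vowel), it takes -il, giving *eroveil*.
The past-tense form *eroveil*: final sound = /l/, a consonant → -sa → *eroveilsa*.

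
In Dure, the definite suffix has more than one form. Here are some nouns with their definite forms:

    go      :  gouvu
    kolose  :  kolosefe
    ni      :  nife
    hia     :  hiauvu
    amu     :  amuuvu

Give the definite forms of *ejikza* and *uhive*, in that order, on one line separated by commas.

The pattern is front/back vowel harmony: -fe when the last vowel of the stem is a front vowel (*kolose*, *ni*); -uvu when the last vowel of the stem is a back vowel (*go*, *hia*, *amu*).
The last vowel of *ejikza* is /a/, which is a back vowel, so the suffix is -uvu, giving *ejikzauvu*.
*uhive* — last vowel /e/ (a front vowel) → -fe → *uhivefe*.

ejikzauvu, uhivefe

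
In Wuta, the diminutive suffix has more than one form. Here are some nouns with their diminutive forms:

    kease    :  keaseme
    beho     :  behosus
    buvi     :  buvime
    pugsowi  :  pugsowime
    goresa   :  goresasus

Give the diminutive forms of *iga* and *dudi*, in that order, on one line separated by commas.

igasus, dudime

The pattern is front/back vowel harmony: -me when the last vowel of the stem is a front vowel (*kease*, *buvi*, *pugsowi*); -sus when the last vowel of the stem is a back vowel (*beho*, *goresa*).
The last vowel of *iga* is /a/, which is a back vowel, so the suffix is -sus, giving *igasus*.
*dudi*: last vowel = /i/, a front vowel → -me → *dudime*.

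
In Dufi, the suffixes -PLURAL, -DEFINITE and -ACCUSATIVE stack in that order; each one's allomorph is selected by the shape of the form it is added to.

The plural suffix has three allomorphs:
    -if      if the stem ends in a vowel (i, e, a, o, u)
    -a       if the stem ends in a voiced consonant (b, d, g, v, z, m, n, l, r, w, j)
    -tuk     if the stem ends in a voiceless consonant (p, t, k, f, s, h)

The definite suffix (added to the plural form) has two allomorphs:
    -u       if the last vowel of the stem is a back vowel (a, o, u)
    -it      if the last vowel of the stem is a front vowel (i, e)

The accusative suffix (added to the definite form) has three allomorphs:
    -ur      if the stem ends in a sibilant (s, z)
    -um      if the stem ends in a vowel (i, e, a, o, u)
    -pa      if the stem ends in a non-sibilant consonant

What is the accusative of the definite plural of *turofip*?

turofiptukuum

The final sound of *turofip* is /p/, which is a voiceless consonant, so the plural suffix is -tuk, giving *turofiptuk*.
The last vowel of the plural form *turofiptuk* is /u/, which is a back vowel, so the definite suffix is -u, giving *turofiptuku*.
The final sound of the definite form *turofiptuku* is /u/, which is a vowel, so the accusative suffix is -um, giving *turofiptukuum*.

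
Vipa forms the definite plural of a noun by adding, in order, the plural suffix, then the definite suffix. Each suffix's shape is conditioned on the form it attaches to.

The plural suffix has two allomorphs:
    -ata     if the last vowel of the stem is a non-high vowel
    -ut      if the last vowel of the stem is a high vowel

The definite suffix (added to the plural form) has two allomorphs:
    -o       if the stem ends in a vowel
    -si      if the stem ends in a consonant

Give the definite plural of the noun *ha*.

haatao

*ha*: last vowel = /a/, a non-high vowel → -ata → *haata*.
The plural form *haata* — final sound /a/ (a vowel) → -o → *haatao*.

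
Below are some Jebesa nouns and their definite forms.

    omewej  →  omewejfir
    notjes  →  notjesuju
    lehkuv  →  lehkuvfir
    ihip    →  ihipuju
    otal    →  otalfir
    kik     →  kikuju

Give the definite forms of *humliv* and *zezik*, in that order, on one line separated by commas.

The pattern is voicing of the final consonant: -uju when the stem ends in a voiceless consonant (*notjes*, *ihip*, *kik*); -fir when the stem ends in a voiced consonant (*omewej*, *lehkuv*, *otal*).
The final consonant of *humliv* is /v/, which is voiced, so the suffix is -fir, giving *humlivfir*.
Since the final consonant of *zezik* is /k/ (voiceless), it takes -uju, giving *zezikuju*.

humlivfir, zezikuju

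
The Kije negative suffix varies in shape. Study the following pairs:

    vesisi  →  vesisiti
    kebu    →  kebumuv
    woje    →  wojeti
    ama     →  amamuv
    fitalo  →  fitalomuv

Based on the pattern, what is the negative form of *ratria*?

The pattern is front/back vowel harmony: -ti when the last vowel of the stem is a front vowel (*vesisi*, *woje*); -muv when the last vowel of the stem is a back vowel (*kebu*, *ama*, *fitalo*).
*ratria* — last vowel /a/ (a back vowel) → -muv → *ratriamuv*.

ratriamuv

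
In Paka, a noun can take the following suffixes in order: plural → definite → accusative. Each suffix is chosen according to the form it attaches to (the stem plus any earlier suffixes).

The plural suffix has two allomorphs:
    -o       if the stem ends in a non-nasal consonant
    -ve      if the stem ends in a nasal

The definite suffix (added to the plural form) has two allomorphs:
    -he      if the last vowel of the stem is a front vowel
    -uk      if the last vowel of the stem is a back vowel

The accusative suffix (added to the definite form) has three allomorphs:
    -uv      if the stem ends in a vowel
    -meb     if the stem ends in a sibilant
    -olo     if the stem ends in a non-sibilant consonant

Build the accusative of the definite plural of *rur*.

The final consonant of *rur* is /r/, which is non-nasal, so the plural suffix is -o, giving *ruro*.
The last vowel of the plural form *ruro* is /o/, which is a back vowel, so the definite suffix is -uk, giving *rurouk*.
The definite form *rurouk* — final sound /k/ (a non-sibilant consonant) → -olo → *ruroukolo*.

ruroukolo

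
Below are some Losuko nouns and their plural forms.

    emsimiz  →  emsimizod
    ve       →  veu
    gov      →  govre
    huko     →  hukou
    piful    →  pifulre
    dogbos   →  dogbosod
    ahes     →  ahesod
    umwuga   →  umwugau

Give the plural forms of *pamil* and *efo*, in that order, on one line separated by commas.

pamilre, efou

The alternation tracks the final sound of the stem — -od when the stem ends in a sibilant (*emsimiz*, *dogbos*, *ahes*); -re when the stem ends in a non-sibilant consonant (*gov*, *piful*); -u when the stem ends in a vowel (*ve*, *huko*, *umwuga*).
The final sound of *pamil* is /l/, which is a non-sibilant consonant, so the suffix is -re, giving *pamilre*.
The final sound of *efo* is /o/, which is a vowel, so the suffix is -u, giving *efou*.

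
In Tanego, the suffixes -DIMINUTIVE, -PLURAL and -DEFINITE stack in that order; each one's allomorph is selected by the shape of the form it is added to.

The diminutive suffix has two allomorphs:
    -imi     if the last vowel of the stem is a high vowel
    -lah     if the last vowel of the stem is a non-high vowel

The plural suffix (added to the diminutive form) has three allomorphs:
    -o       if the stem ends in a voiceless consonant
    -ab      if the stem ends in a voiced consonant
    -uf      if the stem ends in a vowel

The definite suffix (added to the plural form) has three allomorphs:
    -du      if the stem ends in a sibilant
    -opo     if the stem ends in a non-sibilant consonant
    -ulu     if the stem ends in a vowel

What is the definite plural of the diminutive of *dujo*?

dujolahoulu

*dujo*: last vowel = /o/, a non-high vowel → -lah → *dujolah*.
Since the final sound of the diminutive form *dujolah* is /h/ (a voiceless consonant), it takes -o, giving *dujolaho*.
Since the final sound of the plural form *dujolaho* is /o/ (a vowel), it takes -ulu, giving *dujolahoulu*.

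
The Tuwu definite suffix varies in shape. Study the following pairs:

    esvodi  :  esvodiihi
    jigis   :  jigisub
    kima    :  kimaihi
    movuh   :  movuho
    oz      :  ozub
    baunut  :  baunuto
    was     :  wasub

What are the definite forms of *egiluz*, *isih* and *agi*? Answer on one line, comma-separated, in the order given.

The alternation tracks the final sound of the stem — -ub when the stem ends in a sibilant (*jigis*, *oz*, *was*); -o when the stem ends in a non-sibilant consonant (*movuh*, *baunut*); -ihi when the stem ends in a vowel (*esvodi*, *kima*).
*egiluz*: final sound = /z/, a sibilant → -ub → *egiluzub*.
The final sound of *isih* is /h/, which is a non-sibilant consonant, so the suffix is -o, giving *isiho*.
*agi*: final sound = /i/, a vowel → -ihi → *agiihi*.

egiluzub, isiho, agiihi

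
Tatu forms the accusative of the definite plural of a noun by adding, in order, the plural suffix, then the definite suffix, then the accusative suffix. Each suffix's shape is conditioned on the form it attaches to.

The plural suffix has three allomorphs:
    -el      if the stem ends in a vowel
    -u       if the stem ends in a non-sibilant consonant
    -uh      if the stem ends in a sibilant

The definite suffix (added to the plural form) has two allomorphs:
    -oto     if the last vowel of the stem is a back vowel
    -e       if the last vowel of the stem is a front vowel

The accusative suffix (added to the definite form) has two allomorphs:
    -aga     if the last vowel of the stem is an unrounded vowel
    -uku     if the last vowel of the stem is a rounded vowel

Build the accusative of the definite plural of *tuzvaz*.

tuzvazuhotouku

*tuzvaz* — final sound /z/ (a sibilant) → -uh → *tuzvazuh*.
The last vowel of the plural form *tuzvazuh* is /u/, which is a back vowel, so the definite suffix is -oto, giving *tuzvazuhoto*.
The definite form *tuzvazuhoto* — last vowel /o/ (a rounded vowel) → -uku → *tuzvazuhotouku*.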